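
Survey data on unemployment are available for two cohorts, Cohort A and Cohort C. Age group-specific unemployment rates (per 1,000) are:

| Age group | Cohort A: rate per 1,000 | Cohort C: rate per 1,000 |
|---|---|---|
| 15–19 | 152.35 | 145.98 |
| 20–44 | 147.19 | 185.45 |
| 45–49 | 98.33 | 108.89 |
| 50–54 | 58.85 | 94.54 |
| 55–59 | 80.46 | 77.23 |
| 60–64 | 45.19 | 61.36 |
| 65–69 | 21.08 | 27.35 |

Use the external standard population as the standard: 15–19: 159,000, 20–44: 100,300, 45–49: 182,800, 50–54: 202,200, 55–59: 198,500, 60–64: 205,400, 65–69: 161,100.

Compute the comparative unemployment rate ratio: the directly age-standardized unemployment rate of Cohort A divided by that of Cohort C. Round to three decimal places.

0.862

Standard total = 1,209,300; weights = 0.1315, 0.0829, 0.1512, 0.1672, 0.1641, 0.1699, 0.1332.
Cohort A: 0.1315×152.35 + 0.0829×147.19 + 0.1512×98.33 + 0.1672×58.85 + 0.1641×80.46 + 0.1699×45.19 + 0.1332×21.08 = 80.6337 per 1,000.
Cohort C: 0.1315×145.98 + 0.0829×185.45 + 0.1512×108.89 + 0.1672×94.54 + 0.1641×77.23 + 0.1699×61.36 + 0.1332×27.35 = 93.5848 per 1,000.
Ratio = 80.6337 ÷ 93.5848 = 0.86161.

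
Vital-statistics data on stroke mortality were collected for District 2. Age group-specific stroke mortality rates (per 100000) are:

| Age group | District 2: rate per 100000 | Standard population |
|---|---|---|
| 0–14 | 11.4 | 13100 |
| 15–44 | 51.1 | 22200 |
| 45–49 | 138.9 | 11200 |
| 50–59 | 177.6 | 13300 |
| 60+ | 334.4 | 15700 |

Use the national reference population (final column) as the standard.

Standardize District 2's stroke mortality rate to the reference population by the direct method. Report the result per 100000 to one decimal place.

Standard total = 75500; weights = 0.1735, 0.2940, 0.1483, 0.1762, 0.2079.
Standardized rate: 0.1735×11.4 + 0.2940×51.1 + 0.1483×138.9 + 0.1762×177.6 + 0.2079×334.4 = 138.4318 per 100000.

138.4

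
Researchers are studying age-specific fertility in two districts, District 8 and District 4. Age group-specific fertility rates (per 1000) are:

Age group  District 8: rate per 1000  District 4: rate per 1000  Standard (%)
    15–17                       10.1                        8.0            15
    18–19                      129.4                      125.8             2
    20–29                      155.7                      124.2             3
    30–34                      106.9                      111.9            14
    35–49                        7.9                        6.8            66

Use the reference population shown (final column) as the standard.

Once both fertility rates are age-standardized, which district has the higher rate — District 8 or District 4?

District 8

Standard weights: 0.15, 0.02, 0.03, 0.14, 0.66.
District 8: 0.1500×10.1 + 0.0200×129.4 + 0.0300×155.7 + 0.1400×106.9 + 0.6600×7.9 = 28.9540 per 1000.
District 4: 0.1500×8.0 + 0.0200×125.8 + 0.0300×124.2 + 0.1400×111.9 + 0.6600×6.8 = 27.5960 per 1000.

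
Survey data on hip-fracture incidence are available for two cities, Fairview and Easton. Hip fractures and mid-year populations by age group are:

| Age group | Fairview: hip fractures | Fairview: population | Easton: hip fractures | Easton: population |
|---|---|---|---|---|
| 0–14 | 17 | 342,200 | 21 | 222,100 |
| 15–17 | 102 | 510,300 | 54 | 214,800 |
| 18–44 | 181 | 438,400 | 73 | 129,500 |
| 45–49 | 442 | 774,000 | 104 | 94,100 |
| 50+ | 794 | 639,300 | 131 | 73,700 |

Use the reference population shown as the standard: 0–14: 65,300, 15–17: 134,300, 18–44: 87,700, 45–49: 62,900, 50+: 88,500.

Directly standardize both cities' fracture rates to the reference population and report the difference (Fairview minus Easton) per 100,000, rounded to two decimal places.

Age-specific rates per 100,000 for Fairview: 4.97, 19.99, 41.29, 57.11, 124.20.
For Easton: 9.46, 25.14, 56.37, 110.52, 177.75.
Standard total = 438,700; weights = 0.1488, 0.3061, 0.1999, 0.1434, 0.2017.
Fairview: 0.1488×4.97 + 0.3061×19.99 + 0.1999×41.29 + 0.1434×57.11 + 0.2017×124.20 = 48.3546 per 100,000.
Easton: 0.1488×9.46 + 0.3061×25.14 + 0.1999×56.37 + 0.1434×110.52 + 0.2017×177.75 = 72.0761 per 100,000.
Difference = 48.3546 − 72.0761 = -23.7215.

-23.72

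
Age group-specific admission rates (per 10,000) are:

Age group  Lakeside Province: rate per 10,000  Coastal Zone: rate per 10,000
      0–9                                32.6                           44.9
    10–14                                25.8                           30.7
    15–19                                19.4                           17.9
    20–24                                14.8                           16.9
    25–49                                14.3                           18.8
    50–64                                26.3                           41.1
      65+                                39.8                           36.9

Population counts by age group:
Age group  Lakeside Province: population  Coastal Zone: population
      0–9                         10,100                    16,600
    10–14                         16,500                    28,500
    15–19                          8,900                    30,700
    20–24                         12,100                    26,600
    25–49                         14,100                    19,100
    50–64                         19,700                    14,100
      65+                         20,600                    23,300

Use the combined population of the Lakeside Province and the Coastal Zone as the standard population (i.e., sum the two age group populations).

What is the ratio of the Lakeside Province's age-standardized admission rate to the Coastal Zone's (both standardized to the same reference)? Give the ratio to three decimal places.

Combined standard total = 260,900; weights = 0.1023, 0.1725, 0.1518, 0.1483, 0.1273, 0.1296, 0.1683.
The Lakeside Province: 0.1023×32.6 + 0.1725×25.8 + 0.1518×19.4 + 0.1483×14.8 + 0.1273×14.3 + 0.1296×26.3 + 0.1683×39.8 = 24.8499 per 10,000.
The Coastal Zone: 0.1023×44.9 + 0.1725×30.7 + 0.1518×17.9 + 0.1483×16.9 + 0.1273×18.8 + 0.1296×41.1 + 0.1683×36.9 = 29.0397 per 10,000.
Ratio = 24.8499 ÷ 29.0397 = 0.85572.

0.856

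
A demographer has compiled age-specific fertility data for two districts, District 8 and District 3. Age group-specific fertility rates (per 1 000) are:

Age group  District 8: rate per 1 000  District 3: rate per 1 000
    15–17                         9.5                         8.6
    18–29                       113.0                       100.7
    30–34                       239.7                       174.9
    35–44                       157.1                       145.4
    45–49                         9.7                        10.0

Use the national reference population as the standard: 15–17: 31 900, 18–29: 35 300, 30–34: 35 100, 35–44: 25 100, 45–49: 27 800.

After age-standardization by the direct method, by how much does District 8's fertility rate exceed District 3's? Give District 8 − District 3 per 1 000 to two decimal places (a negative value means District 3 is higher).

Standard total = 155 200; weights = 0.2055, 0.2274, 0.2262, 0.1617, 0.1791.
District 8: 0.2055×9.5 + 0.2274×113.0 + 0.2262×239.7 + 0.1617×157.1 + 0.1791×9.7 = 109.0096 per 1 000.
District 3: 0.2055×8.6 + 0.2274×100.7 + 0.2262×174.9 + 0.1617×145.4 + 0.1791×10.0 = 89.5334 per 1 000.
Difference = 109.0096 − 89.5334 = 19.4762.

19.48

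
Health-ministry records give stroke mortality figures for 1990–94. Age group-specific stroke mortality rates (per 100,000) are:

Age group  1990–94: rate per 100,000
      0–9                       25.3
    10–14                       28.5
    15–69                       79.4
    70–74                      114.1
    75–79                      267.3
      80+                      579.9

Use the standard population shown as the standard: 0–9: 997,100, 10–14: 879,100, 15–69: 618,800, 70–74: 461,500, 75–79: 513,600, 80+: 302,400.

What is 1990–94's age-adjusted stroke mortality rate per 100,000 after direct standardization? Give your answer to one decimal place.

Standard total = 3,772,500; weights = 0.2643, 0.2330, 0.1640, 0.1223, 0.1361, 0.0802.
Standardized rate: 0.2643×25.3 + 0.2330×28.5 + 0.1640×79.4 + 0.1223×114.1 + 0.1361×267.3 + 0.0802×579.9 = 123.1857 per 100,000.

123.2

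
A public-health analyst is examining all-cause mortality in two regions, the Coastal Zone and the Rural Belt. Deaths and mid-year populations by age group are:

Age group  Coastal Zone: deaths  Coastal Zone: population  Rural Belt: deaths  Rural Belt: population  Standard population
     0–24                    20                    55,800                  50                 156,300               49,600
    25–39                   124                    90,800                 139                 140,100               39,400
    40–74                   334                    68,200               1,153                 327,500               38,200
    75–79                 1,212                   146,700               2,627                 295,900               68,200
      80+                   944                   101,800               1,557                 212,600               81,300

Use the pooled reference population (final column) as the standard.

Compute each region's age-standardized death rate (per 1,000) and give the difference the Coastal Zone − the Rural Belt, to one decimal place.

0.7

Age-specific rates per 1,000 for the Coastal Zone: 0.358, 1.366, 4.897, 8.262, 9.273.
For the Rural Belt: 0.320, 0.992, 3.521, 8.878, 7.324.
Standard total = 276,700; weights = 0.1793, 0.1424, 0.1381, 0.2465, 0.2938.
The Coastal Zone: 0.1793×0.358 + 0.1424×1.366 + 0.1381×4.897 + 0.2465×8.262 + 0.2938×9.273 = 5.6958 per 1,000.
The Rural Belt: 0.1793×0.320 + 0.1424×0.992 + 0.1381×3.521 + 0.2465×8.878 + 0.2938×7.324 = 5.0247 per 1,000.
Difference = 5.6958 − 5.0247 = 0.6711.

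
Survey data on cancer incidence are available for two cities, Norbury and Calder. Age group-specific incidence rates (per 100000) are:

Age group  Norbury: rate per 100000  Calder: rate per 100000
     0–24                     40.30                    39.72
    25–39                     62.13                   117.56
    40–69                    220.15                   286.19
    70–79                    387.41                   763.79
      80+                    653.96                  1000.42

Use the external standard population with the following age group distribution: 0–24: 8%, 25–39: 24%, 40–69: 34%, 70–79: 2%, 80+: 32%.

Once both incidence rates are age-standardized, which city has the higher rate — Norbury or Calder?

Calder

Standard weights: 0.08, 0.24, 0.34, 0.02, 0.32.
Norbury: 0.0800×40.30 + 0.2400×62.13 + 0.3400×220.15 + 0.0200×387.41 + 0.3200×653.96 = 310.0016 per 100000.
Calder: 0.0800×39.72 + 0.2400×117.56 + 0.3400×286.19 + 0.0200×763.79 + 0.3200×1000.42 = 464.1068 per 100000.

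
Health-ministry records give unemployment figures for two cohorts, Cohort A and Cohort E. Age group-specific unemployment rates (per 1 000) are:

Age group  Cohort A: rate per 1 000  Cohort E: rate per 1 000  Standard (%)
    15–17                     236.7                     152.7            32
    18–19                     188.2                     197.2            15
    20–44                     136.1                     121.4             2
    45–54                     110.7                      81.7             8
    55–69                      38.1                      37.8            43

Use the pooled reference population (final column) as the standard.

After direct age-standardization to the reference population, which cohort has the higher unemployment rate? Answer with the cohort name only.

Standard weights: 0.32, 0.15, 0.02, 0.08, 0.43.
Cohort A: 0.3200×236.7 + 0.1500×188.2 + 0.0200×136.1 + 0.0800×110.7 + 0.4300×38.1 = 131.9350 per 1 000.
Cohort E: 0.3200×152.7 + 0.1500×197.2 + 0.0200×121.4 + 0.0800×81.7 + 0.4300×37.8 = 103.6620 per 1 000.

Cohort A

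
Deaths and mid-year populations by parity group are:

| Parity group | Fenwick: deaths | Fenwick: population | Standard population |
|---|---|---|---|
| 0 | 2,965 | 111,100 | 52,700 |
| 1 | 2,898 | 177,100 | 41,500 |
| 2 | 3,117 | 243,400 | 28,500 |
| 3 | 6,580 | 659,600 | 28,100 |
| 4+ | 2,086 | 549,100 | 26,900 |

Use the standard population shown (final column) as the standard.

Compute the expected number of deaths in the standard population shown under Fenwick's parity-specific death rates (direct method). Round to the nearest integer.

Parity-specific rates per 1,000 for Fenwick: 26.688, 16.364, 12.806, 9.976, 3.799.
Expected deaths = Σ (standard pop × parity-specific rate ÷ 1,000)
= 52,700×26.688/1,000 + 41,500×16.364/1,000 + 28,500×12.806/1,000 + 28,100×9.976/1,000 + 26,900×3.799/1,000
= 1406.44 + 679.09 + 364.97 + 280.32 + 102.19 = 2833.01.

2833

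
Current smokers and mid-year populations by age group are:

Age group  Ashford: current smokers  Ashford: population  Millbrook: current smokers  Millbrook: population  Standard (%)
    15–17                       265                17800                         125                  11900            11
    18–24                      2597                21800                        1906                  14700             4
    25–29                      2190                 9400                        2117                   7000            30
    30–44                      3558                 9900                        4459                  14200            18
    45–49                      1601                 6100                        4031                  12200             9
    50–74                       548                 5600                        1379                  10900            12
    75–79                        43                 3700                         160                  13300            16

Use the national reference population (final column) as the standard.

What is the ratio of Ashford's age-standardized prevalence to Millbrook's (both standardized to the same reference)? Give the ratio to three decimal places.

Age-specific rates per 1000 for Ashford: 14.888, 119.128, 232.979, 359.394, 262.459, 97.857, 11.622.
For Millbrook: 10.504, 129.660, 302.429, 314.014, 330.410, 126.514, 12.030.
Standard weights: 0.11, 0.04, 0.30, 0.18, 0.09, 0.12, 0.16.
Ashford: 0.1100×14.888 + 0.0400×119.128 + 0.3000×232.979 + 0.1800×359.394 + 0.0900×262.459 + 0.1200×97.857 + 0.1600×11.622 = 178.2109 per 1000.
Millbrook: 0.1100×10.504 + 0.0400×129.660 + 0.3000×302.429 + 0.1800×314.014 + 0.0900×330.410 + 0.1200×126.514 + 0.1600×12.030 = 200.4363 per 1000.
Ratio = 178.2109 ÷ 200.4363 = 0.88912.

0.889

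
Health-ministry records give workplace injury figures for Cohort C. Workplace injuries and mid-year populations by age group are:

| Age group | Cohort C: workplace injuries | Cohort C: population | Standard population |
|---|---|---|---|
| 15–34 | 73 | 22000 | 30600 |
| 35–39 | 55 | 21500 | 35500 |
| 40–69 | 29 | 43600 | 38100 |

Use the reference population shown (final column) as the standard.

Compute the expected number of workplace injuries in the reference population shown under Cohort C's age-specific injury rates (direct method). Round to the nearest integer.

218

Age-specific rates per 10000 for Cohort C: 33.18, 25.58, 6.65.
Expected workplace injuries = Σ (standard pop × age-specific rate ÷ 10000)
= 30600×33.18/10000 + 35500×25.58/10000 + 38100×6.65/10000
= 101.54 + 90.81 + 25.34 = 217.69.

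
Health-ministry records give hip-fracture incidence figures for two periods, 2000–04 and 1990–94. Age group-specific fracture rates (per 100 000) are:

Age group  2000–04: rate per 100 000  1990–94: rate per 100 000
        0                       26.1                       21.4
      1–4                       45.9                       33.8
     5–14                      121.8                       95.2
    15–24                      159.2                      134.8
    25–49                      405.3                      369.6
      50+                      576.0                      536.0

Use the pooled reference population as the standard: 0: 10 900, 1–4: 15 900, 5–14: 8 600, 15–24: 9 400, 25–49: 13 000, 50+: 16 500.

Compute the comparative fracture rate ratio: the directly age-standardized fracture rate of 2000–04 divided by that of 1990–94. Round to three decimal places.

Standard total = 74 300; weights = 0.1467, 0.2140, 0.1157, 0.1265, 0.1750, 0.2221.
2000–04: 0.1467×26.1 + 0.2140×45.9 + 0.1157×121.8 + 0.1265×159.2 + 0.1750×405.3 + 0.2221×576.0 = 246.7182 per 100 000.
1990–94: 0.1467×21.4 + 0.2140×33.8 + 0.1157×95.2 + 0.1265×134.8 + 0.1750×369.6 + 0.2221×536.0 = 222.1443 per 100 000.
Ratio = 246.7182 ÷ 222.1443 = 1.11062.

1.111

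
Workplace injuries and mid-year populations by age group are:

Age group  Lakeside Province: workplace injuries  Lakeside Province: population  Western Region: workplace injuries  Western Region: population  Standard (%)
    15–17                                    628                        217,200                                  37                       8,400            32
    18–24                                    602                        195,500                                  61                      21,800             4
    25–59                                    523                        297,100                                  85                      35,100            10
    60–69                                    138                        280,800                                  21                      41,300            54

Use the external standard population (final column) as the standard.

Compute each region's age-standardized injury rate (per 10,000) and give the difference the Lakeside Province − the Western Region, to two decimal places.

-5.48

Age-specific rates per 10,000 for the Lakeside Province: 28.91, 30.79, 17.60, 4.91.
For the Western Region: 44.05, 27.98, 24.22, 5.08.
Standard weights: 0.32, 0.04, 0.10, 0.54.
The Lakeside Province: 0.3200×28.91 + 0.0400×30.79 + 0.1000×17.60 + 0.5400×4.91 = 14.8982 per 10,000.
The Western Region: 0.3200×44.05 + 0.0400×27.98 + 0.1000×24.22 + 0.5400×5.08 = 20.3819 per 10,000.
Difference = 14.8982 − 20.3819 = -5.4837.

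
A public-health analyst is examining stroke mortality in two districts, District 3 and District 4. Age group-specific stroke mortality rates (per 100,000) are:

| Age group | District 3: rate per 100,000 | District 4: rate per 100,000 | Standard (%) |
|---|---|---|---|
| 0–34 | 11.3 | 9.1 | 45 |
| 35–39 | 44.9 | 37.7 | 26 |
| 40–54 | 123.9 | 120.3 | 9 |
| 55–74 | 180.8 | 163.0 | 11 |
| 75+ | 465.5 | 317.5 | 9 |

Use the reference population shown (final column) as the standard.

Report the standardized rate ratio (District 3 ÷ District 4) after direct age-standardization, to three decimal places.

1.259

Standard weights: 0.45, 0.26, 0.09, 0.11, 0.09.
District 3: 0.4500×11.3 + 0.2600×44.9 + 0.0900×123.9 + 0.1100×180.8 + 0.0900×465.5 = 89.6930 per 100,000.
District 4: 0.4500×9.1 + 0.2600×37.7 + 0.0900×120.3 + 0.1100×163.0 + 0.0900×317.5 = 71.2290 per 100,000.
Ratio = 89.6930 ÷ 71.2290 = 1.25922.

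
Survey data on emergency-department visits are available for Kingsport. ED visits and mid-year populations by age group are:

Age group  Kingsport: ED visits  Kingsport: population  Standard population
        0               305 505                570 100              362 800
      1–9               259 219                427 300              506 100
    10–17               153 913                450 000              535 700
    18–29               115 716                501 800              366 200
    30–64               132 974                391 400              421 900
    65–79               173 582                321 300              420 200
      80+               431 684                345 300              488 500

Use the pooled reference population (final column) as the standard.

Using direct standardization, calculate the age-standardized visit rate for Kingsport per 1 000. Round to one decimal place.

564.3

Age-specific rates per 1 000 for Kingsport: 535.880, 606.644, 342.029, 230.602, 339.739, 540.249, 1250.171.
Standard total = 3 101 400; weights = 0.1170, 0.1632, 0.1727, 0.1181, 0.1360, 0.1355, 0.1575.
Standardized rate: 0.1170×535.880 + 0.1632×606.644 + 0.1727×342.029 + 0.1181×230.602 + 0.1360×339.739 + 0.1355×540.249 + 0.1575×1250.171 = 564.3155 per 1 000.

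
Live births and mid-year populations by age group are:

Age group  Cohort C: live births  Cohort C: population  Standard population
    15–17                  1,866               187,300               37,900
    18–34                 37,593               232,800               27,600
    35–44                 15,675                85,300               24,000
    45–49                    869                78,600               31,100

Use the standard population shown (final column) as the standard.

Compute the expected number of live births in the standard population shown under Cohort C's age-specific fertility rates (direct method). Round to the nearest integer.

9589

Age-specific rates per 1,000 for Cohort C: 9.963, 161.482, 183.763, 11.056.
Expected live births = Σ (standard pop × age-specific rate ÷ 1,000)
= 37,900×9.963/1,000 + 27,600×161.482/1,000 + 24,000×183.763/1,000 + 31,100×11.056/1,000
= 377.58 + 4456.90 + 4410.32 + 343.84 = 9588.64.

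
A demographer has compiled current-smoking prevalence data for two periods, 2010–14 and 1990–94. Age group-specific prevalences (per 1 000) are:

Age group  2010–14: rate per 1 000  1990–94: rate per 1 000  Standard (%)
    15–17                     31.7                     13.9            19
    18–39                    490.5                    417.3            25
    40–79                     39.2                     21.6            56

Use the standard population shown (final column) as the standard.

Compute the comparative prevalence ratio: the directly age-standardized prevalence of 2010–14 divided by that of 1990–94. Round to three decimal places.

1.265

Standard weights: 0.19, 0.25, 0.56.
2010–14: 0.1900×31.7 + 0.2500×490.5 + 0.5600×39.2 = 150.6000 per 1 000.
1990–94: 0.1900×13.9 + 0.2500×417.3 + 0.5600×21.6 = 119.0620 per 1 000.
Ratio = 150.6000 ÷ 119.0620 = 1.26489.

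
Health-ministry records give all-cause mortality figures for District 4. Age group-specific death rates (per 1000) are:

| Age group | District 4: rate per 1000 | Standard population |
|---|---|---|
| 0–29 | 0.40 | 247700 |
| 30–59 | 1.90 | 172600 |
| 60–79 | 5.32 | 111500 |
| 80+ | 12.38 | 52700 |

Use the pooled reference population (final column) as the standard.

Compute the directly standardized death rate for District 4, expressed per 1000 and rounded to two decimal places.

2.86

Standard total = 584500; weights = 0.4238, 0.2953, 0.1908, 0.0902.
Standardized rate: 0.4238×0.40 + 0.2953×1.90 + 0.1908×5.32 + 0.0902×12.38 = 2.8616 per 1000.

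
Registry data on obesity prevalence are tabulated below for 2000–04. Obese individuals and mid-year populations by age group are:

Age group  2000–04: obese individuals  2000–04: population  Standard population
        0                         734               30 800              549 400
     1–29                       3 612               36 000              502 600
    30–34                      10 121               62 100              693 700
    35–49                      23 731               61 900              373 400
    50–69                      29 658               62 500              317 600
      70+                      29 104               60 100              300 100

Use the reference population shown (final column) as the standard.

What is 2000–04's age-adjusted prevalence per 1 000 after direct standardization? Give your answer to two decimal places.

225.00

Age-specific rates per 1 000 for 2000–04: 23.831, 100.333, 162.979, 383.376, 474.528, 484.260.
Standard total = 2 736 800; weights = 0.2007, 0.1836, 0.2535, 0.1364, 0.1160, 0.1097.
Standardized rate: 0.2007×23.831 + 0.1836×100.333 + 0.2535×162.979 + 0.1364×383.376 + 0.1160×474.528 + 0.1097×484.260 = 224.9957 per 1 000.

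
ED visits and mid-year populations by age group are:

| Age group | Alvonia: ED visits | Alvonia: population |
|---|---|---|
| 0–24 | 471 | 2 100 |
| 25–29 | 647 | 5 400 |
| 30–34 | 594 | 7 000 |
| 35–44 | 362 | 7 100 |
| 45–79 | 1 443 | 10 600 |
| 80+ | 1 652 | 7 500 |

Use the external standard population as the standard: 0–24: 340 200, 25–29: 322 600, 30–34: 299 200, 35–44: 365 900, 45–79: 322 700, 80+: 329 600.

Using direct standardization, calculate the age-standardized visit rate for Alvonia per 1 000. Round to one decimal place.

Age-specific rates per 1 000 for Alvonia: 224.286, 119.815, 84.857, 50.986, 136.132, 220.267.
Standard total = 1 980 200; weights = 0.1718, 0.1629, 0.1511, 0.1848, 0.1630, 0.1664.
Standardized rate: 0.1718×224.286 + 0.1629×119.815 + 0.1511×84.857 + 0.1848×50.986 + 0.1630×136.132 + 0.1664×220.267 = 139.1420 per 1 000.

139.1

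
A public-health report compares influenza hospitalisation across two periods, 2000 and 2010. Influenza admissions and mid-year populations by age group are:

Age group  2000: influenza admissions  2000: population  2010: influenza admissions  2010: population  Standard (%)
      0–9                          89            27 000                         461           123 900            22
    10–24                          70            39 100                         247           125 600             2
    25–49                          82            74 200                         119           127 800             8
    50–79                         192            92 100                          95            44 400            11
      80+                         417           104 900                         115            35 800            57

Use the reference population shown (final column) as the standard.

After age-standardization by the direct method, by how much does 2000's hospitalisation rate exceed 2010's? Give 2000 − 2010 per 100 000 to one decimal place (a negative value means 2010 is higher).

Age-specific rates per 100 000 for 2000: 329.63, 179.03, 110.51, 208.47, 397.52.
For 2010: 372.07, 196.66, 93.11, 213.96, 321.23.
Standard weights: 0.22, 0.02, 0.08, 0.11, 0.57.
2000: 0.2200×329.63 + 0.0200×179.03 + 0.0800×110.51 + 0.1100×208.47 + 0.5700×397.52 = 334.4589 per 100 000.
2010: 0.2200×372.07 + 0.0200×196.66 + 0.0800×93.11 + 0.1100×213.96 + 0.5700×321.23 = 299.8752 per 100 000.
Difference = 334.4589 − 299.8752 = 34.5837.

34.6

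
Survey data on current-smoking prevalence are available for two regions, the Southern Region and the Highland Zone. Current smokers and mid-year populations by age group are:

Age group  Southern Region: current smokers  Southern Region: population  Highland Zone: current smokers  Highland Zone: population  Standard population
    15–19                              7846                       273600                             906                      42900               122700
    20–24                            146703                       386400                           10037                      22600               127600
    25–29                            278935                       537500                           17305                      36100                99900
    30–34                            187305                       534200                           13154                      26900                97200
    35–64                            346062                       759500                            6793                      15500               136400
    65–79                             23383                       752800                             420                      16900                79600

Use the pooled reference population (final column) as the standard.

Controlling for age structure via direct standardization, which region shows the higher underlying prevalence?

Highland Zone

Age-specific rates per 1000 for the Southern Region: 28.677, 379.666, 518.949, 350.627, 455.645, 31.061.
For the Highland Zone: 21.119, 444.115, 479.363, 488.996, 438.258, 24.852.
Standard total = 663400; weights = 0.1850, 0.1923, 0.1506, 0.1465, 0.2056, 0.1200.
The Southern Region: 0.1850×28.677 + 0.1923×379.666 + 0.1506×518.949 + 0.1465×350.627 + 0.2056×455.645 + 0.1200×31.061 = 305.2614 per 1000.
The Highland Zone: 0.1850×21.119 + 0.1923×444.115 + 0.1506×479.363 + 0.1465×488.996 + 0.2056×438.258 + 0.1200×24.852 = 326.2523 per 1000.
The crude rates (305.25 vs 302.14) would put the Southern Region higher, but that reflects its age composition; once standardized to a common age structure, the Highland Zone has the higher underlying rate.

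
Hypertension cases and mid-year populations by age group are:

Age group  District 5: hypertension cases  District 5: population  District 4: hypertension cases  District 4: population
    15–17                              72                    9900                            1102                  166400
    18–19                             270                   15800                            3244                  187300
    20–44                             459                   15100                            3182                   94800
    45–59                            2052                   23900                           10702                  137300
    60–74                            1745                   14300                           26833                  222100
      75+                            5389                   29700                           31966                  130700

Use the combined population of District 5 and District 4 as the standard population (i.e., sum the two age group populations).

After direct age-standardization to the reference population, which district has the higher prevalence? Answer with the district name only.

Age-specific rates per 1000 for District 5: 7.273, 17.089, 30.397, 85.858, 122.028, 181.448.
For District 4: 6.623, 17.320, 33.565, 77.946, 120.815, 244.575.
Combined standard total = 1047300; weights = 0.1683, 0.1939, 0.1049, 0.1539, 0.2257, 0.1532.
District 5: 0.1683×7.273 + 0.1939×17.089 + 0.1049×30.397 + 0.1539×85.858 + 0.2257×122.028 + 0.1532×181.448 = 76.2775 per 1000.
District 4: 0.1683×6.623 + 0.1939×17.320 + 0.1049×33.565 + 0.1539×77.946 + 0.2257×120.815 + 0.1532×244.575 = 84.7222 per 1000.
The crude rates (91.88 vs 82.07) would put District 5 higher, but that reflects its age composition; once standardized to a common age structure, District 4 has the higher underlying rate.

District 4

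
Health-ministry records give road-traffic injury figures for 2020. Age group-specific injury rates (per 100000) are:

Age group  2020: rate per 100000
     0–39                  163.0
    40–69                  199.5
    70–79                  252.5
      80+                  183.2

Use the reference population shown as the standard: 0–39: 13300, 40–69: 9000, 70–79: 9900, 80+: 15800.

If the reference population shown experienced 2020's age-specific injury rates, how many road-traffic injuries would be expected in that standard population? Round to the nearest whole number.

Expected road-traffic injuries = Σ (standard pop × age-specific rate ÷ 100000)
= 13300×163.0/100000 + 9000×199.5/100000 + 9900×252.5/100000 + 15800×183.2/100000
= 21.68 + 17.95 + 25.00 + 28.95 = 93.58.

94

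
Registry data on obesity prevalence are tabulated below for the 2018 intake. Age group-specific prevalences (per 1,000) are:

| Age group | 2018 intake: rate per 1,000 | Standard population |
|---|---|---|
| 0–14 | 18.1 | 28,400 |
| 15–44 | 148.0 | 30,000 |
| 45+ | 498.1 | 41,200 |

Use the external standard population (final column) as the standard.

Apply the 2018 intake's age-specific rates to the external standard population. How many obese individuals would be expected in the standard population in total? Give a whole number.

Expected obese individuals = Σ (standard pop × age-specific rate ÷ 1,000)
= 28,400×18.1/1,000 + 30,000×148.0/1,000 + 41,200×498.1/1,000
= 514.04 + 4440.00 + 20521.72 = 25475.76.

25476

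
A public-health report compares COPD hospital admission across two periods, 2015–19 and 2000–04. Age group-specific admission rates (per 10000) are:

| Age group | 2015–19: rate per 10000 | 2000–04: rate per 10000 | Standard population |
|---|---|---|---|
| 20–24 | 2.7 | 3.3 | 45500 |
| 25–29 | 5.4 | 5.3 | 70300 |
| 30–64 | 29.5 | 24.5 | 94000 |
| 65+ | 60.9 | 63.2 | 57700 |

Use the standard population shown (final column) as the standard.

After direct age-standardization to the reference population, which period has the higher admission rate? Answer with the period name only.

2015–19

Standard total = 267500; weights = 0.1701, 0.2628, 0.3514, 0.2157.
2015–19: 0.1701×2.7 + 0.2628×5.4 + 0.3514×29.5 + 0.2157×60.9 = 25.3809 per 10000.
2000–04: 0.1701×3.3 + 0.2628×5.3 + 0.3514×24.5 + 0.2157×63.2 = 24.1958 per 10000.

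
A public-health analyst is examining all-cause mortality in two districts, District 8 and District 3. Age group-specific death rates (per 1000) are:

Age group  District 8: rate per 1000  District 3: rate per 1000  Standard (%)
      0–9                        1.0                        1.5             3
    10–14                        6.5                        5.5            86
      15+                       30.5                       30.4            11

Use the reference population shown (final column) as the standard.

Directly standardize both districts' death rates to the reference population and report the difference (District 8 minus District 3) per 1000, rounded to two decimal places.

Standard weights: 0.03, 0.86, 0.11.
District 8: 0.0300×1.0 + 0.8600×6.5 + 0.1100×30.5 = 8.9750 per 1000.
District 3: 0.0300×1.5 + 0.8600×5.5 + 0.1100×30.4 = 8.1190 per 1000.
Difference = 8.9750 − 8.1190 = 0.8560.

0.86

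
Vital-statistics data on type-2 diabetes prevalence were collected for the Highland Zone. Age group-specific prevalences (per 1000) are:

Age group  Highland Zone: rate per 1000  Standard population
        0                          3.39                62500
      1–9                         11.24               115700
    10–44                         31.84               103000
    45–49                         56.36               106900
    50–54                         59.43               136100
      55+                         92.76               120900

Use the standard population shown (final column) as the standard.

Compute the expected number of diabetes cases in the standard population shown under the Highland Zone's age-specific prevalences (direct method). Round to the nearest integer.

30120

Expected diabetes cases = Σ (standard pop × age-specific rate ÷ 1000)
= 62500×3.39/1000 + 115700×11.24/1000 + 103000×31.84/1000 + 106900×56.36/1000 + 136100×59.43/1000 + 120900×92.76/1000
= 211.88 + 1300.47 + 3279.52 + 6024.88 + 8088.42 + 11214.68 = 30119.85.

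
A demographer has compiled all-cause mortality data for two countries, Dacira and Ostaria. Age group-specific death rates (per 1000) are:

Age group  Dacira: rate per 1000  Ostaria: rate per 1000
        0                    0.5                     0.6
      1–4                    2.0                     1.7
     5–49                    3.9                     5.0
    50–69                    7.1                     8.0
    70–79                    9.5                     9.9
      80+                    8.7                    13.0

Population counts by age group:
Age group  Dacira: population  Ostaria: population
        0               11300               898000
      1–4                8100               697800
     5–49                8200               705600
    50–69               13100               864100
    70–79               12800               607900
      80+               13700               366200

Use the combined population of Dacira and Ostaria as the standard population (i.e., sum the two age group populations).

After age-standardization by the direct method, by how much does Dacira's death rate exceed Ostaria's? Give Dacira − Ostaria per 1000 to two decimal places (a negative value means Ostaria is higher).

-0.79

Combined standard total = 4206800; weights = 0.2162, 0.1678, 0.1697, 0.2085, 0.1475, 0.0903.
Dacira: 0.2162×0.5 + 0.1678×2.0 + 0.1697×3.9 + 0.2085×7.1 + 0.1475×9.5 + 0.0903×8.7 = 4.7733 per 1000.
Ostaria: 0.2162×0.6 + 0.1678×1.7 + 0.1697×5.0 + 0.2085×8.0 + 0.1475×9.9 + 0.0903×13.0 = 5.5662 per 1000.
Difference = 4.7733 − 5.5662 = -0.7929.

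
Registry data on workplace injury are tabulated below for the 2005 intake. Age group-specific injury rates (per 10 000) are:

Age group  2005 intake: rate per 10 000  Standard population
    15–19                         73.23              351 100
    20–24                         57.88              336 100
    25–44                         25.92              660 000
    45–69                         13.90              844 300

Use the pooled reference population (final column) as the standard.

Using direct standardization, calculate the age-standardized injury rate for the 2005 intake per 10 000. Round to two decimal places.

33.77

Standard total = 2 191 500; weights = 0.1602, 0.1534, 0.3012, 0.3853.
Standardized rate: 0.1602×73.23 + 0.1534×57.88 + 0.3012×25.92 + 0.3853×13.90 = 33.7702 per 10 000.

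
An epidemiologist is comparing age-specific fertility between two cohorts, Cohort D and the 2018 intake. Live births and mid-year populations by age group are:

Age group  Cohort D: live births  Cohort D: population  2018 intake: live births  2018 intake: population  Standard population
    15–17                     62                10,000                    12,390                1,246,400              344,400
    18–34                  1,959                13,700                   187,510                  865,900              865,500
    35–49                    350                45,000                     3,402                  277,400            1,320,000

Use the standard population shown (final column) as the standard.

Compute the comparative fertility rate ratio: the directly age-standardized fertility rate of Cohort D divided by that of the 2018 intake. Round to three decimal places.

Age-specific rates per 1,000 for Cohort D: 6.200, 142.993, 7.778.
For the 2018 intake: 9.941, 216.549, 12.264.
Standard total = 2,529,900; weights = 0.1361, 0.3421, 0.5218.
Cohort D: 0.1361×6.200 + 0.3421×142.993 + 0.5218×7.778 = 53.8212 per 1,000.
The 2018 intake: 0.1361×9.941 + 0.3421×216.549 + 0.5218×12.264 = 81.8354 per 1,000.
Ratio = 53.8212 ÷ 81.8354 = 0.65768.

0.658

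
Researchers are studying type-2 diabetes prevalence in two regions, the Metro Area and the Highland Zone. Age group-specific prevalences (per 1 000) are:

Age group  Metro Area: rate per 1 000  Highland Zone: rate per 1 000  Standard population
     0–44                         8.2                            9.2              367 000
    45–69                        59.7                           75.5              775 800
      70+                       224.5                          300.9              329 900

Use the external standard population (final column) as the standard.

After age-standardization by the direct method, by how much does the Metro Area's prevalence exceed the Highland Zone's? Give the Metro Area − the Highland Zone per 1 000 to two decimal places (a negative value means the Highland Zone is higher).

Standard total = 1 472 700; weights = 0.2492, 0.5268, 0.2240.
The Metro Area: 0.2492×8.2 + 0.5268×59.7 + 0.2240×224.5 = 83.7830 per 1 000.
The Highland Zone: 0.2492×9.2 + 0.5268×75.5 + 0.2240×300.9 = 109.4698 per 1 000.
Difference = 83.7830 − 109.4698 = -25.6868.

-25.69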